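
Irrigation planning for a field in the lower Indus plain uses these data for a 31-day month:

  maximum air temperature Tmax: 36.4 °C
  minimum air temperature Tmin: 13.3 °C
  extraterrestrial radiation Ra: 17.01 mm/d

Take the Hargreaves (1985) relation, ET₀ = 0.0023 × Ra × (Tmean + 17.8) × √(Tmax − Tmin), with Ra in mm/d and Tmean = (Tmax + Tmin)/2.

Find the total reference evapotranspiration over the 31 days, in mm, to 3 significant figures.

Tmean = (36.4 + 13.3)/2 = 24.85 °C
ET₀ = 0.0023 × 17.01 × (24.85 + 17.8) × √23.1 = 0.0023 × 17.01 × 42.65 × 4.8062 = 8.0196 mm/d
Over 31 days: 8.0196 × 31 = 248.608 mm

249 mm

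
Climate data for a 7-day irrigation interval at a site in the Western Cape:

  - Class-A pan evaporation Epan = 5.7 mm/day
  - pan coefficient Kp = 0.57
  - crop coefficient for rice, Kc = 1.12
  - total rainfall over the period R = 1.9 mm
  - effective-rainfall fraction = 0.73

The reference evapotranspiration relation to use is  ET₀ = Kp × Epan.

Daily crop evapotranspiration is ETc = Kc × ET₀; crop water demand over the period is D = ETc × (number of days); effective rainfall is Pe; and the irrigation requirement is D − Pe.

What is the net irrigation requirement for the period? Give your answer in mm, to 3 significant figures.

ET₀ = 0.57 × 5.7 = 3.2490 mm/d
ETc = Kc × ET₀ = 1.12 × 3.2490 = 3.6389 mm/d
Crop demand D = ETc × 7 d = 3.6389 × 7 = 25.472 mm
Pe = 0.73 × 1.9 = 1.387 mm
D − Pe = 25.472 − 1.387 = 24.085 mm

24.1 mm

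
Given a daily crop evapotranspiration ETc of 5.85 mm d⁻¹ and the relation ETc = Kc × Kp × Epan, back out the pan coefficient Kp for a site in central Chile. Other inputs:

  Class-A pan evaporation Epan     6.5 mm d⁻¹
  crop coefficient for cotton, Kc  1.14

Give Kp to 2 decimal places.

0.79

ETc = Kc × Kp × Epan  ⇒  Kp = ETc / (Kc × Epan)
Kp = 5.85 / (1.14 × 6.5) = 5.85 / 7.410 = 0.7895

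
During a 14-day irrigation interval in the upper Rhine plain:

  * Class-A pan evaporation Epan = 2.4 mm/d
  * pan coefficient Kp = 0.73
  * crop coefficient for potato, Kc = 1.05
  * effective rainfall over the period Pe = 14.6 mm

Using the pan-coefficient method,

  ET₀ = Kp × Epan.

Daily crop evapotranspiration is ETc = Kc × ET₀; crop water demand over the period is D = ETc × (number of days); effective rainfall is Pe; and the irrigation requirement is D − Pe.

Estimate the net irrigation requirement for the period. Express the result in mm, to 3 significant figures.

ET₀ = 0.73 × 2.4 = 1.7520 mm/d
ETc = Kc × ET₀ = 1.05 × 1.7520 = 1.8396 mm/d
Crop demand D = ETc × 14 d = 1.8396 × 14 = 25.754 mm
D − Pe = 25.754 − 14.6 = 11.154 mm

11.2 mm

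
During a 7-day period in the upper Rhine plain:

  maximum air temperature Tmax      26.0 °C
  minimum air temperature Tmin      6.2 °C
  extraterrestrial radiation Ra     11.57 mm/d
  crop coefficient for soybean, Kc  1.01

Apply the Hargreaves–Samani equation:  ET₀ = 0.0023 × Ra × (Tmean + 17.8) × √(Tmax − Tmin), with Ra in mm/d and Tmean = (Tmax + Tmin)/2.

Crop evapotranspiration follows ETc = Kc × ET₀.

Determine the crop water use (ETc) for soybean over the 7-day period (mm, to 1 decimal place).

Tmean = (26.0 + 6.2)/2 = 16.10 °C
ET₀ = 0.0023 × 11.57 × (16.10 + 17.8) × √19.8 = 0.0023 × 11.57 × 33.90 × 4.4497 = 4.0141 mm/d
ETc = Kc × ET₀ = 1.01 × 4.0141 = 4.0542 mm/d
Over 7 days: 4.0542 × 7 = 28.379 mm

28.4 mm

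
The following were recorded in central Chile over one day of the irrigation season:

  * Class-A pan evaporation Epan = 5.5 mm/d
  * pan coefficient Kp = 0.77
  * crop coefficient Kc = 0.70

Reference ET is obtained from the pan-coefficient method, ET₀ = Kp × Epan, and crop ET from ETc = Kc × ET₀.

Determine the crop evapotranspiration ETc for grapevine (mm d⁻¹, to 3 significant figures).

2.96 mm d⁻¹

ET₀ = 0.77 × 5.5 = 4.2350 mm/d
ETc = Kc × ET₀ = 0.70 × 4.2350 = 2.9645 mm/d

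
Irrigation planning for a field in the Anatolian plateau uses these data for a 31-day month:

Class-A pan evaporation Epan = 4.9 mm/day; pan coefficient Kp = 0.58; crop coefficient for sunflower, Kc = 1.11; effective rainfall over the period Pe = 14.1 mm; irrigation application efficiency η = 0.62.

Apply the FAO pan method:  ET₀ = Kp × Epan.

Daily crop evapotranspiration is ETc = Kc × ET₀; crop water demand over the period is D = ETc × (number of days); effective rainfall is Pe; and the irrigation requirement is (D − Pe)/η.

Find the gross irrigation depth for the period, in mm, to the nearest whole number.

135 mm

ET₀ = 0.58 × 4.9 = 2.8420 mm/d
ETc = Kc × ET₀ = 1.11 × 2.8420 = 3.1546 mm/d
Crop demand D = ETc × 31 d = 3.1546 × 31 = 97.793 mm
D − Pe = 97.793 − 14.1 = 83.693 mm
Gross irrigation = 83.693 / 0.62 = 134.989 mm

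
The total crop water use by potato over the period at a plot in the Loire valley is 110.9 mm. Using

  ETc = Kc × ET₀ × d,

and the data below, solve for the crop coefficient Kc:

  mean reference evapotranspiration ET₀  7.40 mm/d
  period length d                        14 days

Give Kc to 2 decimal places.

ETc = Kc × ET₀ × d  ⇒  Kc = ETc / (ET₀ × d)
Kc = 110.9 / (7.40 × 14) = 110.9 / 103.60 = 1.0705

1.07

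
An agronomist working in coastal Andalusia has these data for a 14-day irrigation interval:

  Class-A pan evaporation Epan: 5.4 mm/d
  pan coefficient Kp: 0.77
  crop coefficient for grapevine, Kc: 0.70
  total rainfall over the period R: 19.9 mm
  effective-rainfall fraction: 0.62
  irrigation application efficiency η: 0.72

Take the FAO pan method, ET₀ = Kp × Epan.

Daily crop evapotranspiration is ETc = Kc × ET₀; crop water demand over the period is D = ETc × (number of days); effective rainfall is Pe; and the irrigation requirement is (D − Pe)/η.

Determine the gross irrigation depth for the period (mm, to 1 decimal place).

39.5 mm

ET₀ = 0.77 × 5.4 = 4.1580 mm/d
ETc = Kc × ET₀ = 0.70 × 4.1580 = 2.9106 mm/d
Crop demand D = ETc × 14 d = 2.9106 × 14 = 40.748 mm
Pe = 0.62 × 19.9 = 12.338 mm
D − Pe = 40.748 − 12.338 = 28.410 mm
Gross irrigation = 28.410 / 0.72 = 39.458 mm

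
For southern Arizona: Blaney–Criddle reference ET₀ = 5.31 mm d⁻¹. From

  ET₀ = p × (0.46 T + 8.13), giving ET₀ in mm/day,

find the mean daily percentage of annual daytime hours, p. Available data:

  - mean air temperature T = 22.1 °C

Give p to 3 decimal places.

p = ET₀ / (0.46 T + 8.13) = 5.31 / (0.46 × 22.1 + 8.13) = 5.31 / 18.296 = 0.2902

0.290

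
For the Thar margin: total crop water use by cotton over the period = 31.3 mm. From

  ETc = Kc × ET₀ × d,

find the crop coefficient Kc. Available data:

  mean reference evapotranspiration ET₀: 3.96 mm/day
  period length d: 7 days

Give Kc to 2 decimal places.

1.13

ETc = Kc × ET₀ × d  ⇒  Kc = ETc / (ET₀ × d)
Kc = 31.3 / (3.96 × 7) = 31.3 / 27.72 = 1.1291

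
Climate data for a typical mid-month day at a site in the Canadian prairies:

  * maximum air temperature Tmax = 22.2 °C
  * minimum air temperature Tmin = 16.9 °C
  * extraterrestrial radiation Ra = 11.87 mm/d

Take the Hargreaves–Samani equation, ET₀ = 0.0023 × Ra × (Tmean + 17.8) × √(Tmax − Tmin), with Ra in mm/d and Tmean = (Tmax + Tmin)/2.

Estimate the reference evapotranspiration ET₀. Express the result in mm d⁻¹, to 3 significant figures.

2.35 mm d⁻¹

Tmean = (22.2 + 16.9)/2 = 19.55 °C
ET₀ = 0.0023 × 11.87 × (19.55 + 17.8) × √5.3 = 0.0023 × 11.87 × 37.35 × 2.3022 = 2.3475 mm/d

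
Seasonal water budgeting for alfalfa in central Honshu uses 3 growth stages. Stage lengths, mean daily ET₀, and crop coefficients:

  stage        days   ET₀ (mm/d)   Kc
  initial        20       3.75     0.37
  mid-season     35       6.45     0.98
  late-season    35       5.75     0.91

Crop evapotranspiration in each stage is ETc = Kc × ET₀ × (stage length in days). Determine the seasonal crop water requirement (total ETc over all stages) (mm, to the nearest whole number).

initial: 0.37 × 3.75 × 20 = 27.75 mm
mid-season: 0.98 × 6.45 × 35 = 221.24 mm
late-season: 0.91 × 5.75 × 35 = 183.14 mm
Seasonal total = 432.13 mm

432 mm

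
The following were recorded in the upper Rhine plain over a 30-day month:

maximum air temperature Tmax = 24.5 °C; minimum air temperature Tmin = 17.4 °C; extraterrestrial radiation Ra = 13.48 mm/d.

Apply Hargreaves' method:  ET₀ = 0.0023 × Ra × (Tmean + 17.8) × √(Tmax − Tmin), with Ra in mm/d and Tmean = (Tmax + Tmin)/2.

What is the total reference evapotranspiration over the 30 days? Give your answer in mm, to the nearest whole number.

Tmean = (24.5 + 17.4)/2 = 20.95 °C
ET₀ = 0.0023 × 13.48 × (20.95 + 17.8) × √7.1 = 0.0023 × 13.48 × 38.75 × 2.6646 = 3.2013 mm/d
Over 30 days: 3.2013 × 30 = 96.039 mm

96 mm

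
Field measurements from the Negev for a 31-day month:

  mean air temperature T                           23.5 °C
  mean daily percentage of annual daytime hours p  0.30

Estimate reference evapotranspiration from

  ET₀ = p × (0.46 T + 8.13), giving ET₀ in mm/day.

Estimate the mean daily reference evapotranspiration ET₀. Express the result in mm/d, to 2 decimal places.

ET₀ = 0.30 × (0.46 × 23.5 + 8.13) = 0.30 × 18.940 = 5.6820 mm/d

5.68 mm/d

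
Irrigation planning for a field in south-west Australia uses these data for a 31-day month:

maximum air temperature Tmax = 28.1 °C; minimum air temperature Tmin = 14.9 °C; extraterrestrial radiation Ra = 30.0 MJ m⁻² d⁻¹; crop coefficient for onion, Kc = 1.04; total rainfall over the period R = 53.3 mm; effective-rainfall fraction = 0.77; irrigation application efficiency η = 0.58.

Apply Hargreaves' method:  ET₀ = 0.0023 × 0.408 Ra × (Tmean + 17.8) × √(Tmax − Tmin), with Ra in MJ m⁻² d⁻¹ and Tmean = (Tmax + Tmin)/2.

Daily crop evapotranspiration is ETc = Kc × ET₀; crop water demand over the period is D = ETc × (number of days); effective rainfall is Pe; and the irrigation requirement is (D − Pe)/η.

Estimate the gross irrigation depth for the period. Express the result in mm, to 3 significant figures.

153 mm

Tmean = (28.1 + 14.9)/2 = 21.50 °C
0.408 Ra = 0.408 × 30.0 = 12.2400 mm/d equivalent
ET₀ = 0.0023 × 12.2400 × (21.50 + 17.8) × √13.2 = 0.0023 × 12.2400 × 39.30 × 3.6332 = 4.0197 mm/d
ETc = Kc × ET₀ = 1.04 × 4.0197 = 4.1805 mm/d
Crop demand D = ETc × 31 d = 4.1805 × 31 = 129.596 mm
Pe = 0.77 × 53.3 = 41.041 mm
D − Pe = 129.596 − 41.041 = 88.555 mm
Gross irrigation = 88.555 / 0.58 = 152.681 mm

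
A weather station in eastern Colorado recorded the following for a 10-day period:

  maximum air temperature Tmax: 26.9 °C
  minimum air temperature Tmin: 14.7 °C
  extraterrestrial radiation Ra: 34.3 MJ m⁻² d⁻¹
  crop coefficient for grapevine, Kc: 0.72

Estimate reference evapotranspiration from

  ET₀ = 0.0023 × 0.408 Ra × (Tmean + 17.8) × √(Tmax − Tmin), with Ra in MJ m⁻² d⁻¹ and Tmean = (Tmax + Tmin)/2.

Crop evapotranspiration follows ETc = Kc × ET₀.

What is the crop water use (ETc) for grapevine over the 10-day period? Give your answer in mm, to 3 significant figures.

31.2 mm

Tmean = (26.9 + 14.7)/2 = 20.80 °C
0.408 Ra = 0.408 × 34.3 = 13.9944 mm/d equivalent
ET₀ = 0.0023 × 13.9944 × (20.80 + 17.8) × √12.2 = 0.0023 × 13.9944 × 38.60 × 3.4928 = 4.3395 mm/d
ETc = Kc × ET₀ = 0.72 × 4.3395 = 3.1244 mm/d
Over 10 days: 3.1244 × 10 = 31.244 mm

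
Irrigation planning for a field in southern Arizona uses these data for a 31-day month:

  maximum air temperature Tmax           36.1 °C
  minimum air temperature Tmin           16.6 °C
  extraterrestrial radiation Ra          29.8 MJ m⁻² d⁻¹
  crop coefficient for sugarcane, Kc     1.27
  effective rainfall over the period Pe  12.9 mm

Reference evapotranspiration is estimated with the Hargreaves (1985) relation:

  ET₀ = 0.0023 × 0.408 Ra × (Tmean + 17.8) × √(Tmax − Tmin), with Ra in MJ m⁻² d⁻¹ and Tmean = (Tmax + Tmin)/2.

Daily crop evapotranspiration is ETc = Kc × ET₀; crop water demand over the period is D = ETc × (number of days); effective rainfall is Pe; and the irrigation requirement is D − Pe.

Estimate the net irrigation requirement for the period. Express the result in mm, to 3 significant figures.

202 mm

Tmean = (36.1 + 16.6)/2 = 26.35 °C
0.408 Ra = 0.408 × 29.8 = 12.1584 mm/d equivalent
ET₀ = 0.0023 × 12.1584 × (26.35 + 17.8) × √19.5 = 0.0023 × 12.1584 × 44.15 × 4.4159 = 5.4520 mm/d
ETc = Kc × ET₀ = 1.27 × 5.4520 = 6.9240 mm/d
Crop demand D = ETc × 31 d = 6.9240 × 31 = 214.644 mm
D − Pe = 214.644 − 12.9 = 201.744 mm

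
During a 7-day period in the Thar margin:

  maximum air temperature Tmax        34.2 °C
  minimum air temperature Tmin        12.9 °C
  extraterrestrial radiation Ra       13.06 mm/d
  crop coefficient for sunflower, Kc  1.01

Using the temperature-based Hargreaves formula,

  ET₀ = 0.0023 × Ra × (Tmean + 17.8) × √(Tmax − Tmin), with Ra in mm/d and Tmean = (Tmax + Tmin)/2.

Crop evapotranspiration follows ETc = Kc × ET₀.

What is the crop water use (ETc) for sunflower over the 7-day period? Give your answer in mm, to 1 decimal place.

40.5 mm

Tmean = (34.2 + 12.9)/2 = 23.55 °C
ET₀ = 0.0023 × 13.06 × (23.55 + 17.8) × √21.3 = 0.0023 × 13.06 × 41.35 × 4.6152 = 5.7324 mm/d
ETc = Kc × ET₀ = 1.01 × 5.7324 = 5.7897 mm/d
Over 7 days: 5.7897 × 7 = 40.528 mm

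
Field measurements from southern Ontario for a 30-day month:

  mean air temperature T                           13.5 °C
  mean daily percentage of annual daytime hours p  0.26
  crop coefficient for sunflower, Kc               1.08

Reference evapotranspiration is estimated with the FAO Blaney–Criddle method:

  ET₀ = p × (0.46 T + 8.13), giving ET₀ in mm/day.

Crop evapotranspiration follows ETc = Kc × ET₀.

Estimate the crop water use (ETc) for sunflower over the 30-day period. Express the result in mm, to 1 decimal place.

ET₀ = 0.26 × (0.46 × 13.5 + 8.13) = 0.26 × 14.340 = 3.7284 mm/d
ETc = Kc × ET₀ = 1.08 × 3.7284 = 4.0267 mm/d
Over 30 days: 4.0267 × 30 = 120.801 mm

120.8 mm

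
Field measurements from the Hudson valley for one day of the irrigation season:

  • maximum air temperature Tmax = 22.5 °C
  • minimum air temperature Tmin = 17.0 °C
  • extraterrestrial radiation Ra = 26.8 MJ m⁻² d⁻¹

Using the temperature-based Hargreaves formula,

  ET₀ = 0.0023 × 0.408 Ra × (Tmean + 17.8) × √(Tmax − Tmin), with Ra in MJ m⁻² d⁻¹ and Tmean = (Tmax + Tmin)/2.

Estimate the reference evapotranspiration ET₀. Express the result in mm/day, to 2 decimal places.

2.21 mm/day

Tmean = (22.5 + 17.0)/2 = 19.75 °C
0.408 Ra = 0.408 × 26.8 = 10.9344 mm/d equivalent
ET₀ = 0.0023 × 10.9344 × (19.75 + 17.8) × √5.5 = 0.0023 × 10.9344 × 37.55 × 2.3452 = 2.2147 mm/d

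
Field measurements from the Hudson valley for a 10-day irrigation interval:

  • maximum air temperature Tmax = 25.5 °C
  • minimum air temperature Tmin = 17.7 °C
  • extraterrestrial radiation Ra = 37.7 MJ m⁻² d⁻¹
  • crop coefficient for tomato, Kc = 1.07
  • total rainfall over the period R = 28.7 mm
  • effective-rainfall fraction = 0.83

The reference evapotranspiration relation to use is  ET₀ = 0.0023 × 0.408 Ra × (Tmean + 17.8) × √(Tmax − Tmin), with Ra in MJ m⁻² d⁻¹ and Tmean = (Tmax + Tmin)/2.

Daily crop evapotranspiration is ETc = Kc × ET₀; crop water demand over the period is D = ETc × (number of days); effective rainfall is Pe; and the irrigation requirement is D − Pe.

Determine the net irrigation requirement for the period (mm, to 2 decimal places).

Tmean = (25.5 + 17.7)/2 = 21.60 °C
0.408 Ra = 0.408 × 37.7 = 15.3816 mm/d equivalent
ET₀ = 0.0023 × 15.3816 × (21.60 + 17.8) × √7.8 = 0.0023 × 15.3816 × 39.40 × 2.7928 = 3.8928 mm/d
ETc = Kc × ET₀ = 1.07 × 3.8928 = 4.1653 mm/d
Crop demand D = ETc × 10 d = 4.1653 × 10 = 41.653 mm
Pe = 0.83 × 28.7 = 23.821 mm
D − Pe = 41.653 − 23.821 = 17.832 mm

17.83 mm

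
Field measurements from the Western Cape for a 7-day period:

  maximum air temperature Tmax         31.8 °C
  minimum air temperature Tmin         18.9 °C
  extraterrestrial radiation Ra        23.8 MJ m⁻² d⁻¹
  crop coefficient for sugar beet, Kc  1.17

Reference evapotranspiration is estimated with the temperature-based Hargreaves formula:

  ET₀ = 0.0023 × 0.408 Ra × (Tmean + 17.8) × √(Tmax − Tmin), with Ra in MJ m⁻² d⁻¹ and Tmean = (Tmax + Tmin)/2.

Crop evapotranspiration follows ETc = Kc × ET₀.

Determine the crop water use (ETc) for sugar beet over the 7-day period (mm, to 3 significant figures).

Tmean = (31.8 + 18.9)/2 = 25.35 °C
0.408 Ra = 0.408 × 23.8 = 9.7104 mm/d equivalent
ET₀ = 0.0023 × 9.7104 × (25.35 + 17.8) × √12.9 = 0.0023 × 9.7104 × 43.15 × 3.5917 = 3.4614 mm/d
ETc = Kc × ET₀ = 1.17 × 3.4614 = 4.0498 mm/d
Over 7 days: 4.0498 × 7 = 28.349 mm

28.3 mm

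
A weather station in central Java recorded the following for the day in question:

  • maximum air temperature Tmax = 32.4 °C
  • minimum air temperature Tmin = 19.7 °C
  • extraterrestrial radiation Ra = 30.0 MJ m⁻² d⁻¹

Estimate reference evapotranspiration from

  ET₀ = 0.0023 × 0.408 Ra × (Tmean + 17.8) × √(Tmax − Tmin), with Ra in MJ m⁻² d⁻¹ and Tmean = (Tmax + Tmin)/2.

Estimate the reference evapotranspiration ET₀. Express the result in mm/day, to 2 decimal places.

4.40 mm/day

Tmean = (32.4 + 19.7)/2 = 26.05 °C
0.408 Ra = 0.408 × 30.0 = 12.2400 mm/d equivalent
ET₀ = 0.0023 × 12.2400 × (26.05 + 17.8) × √12.7 = 0.0023 × 12.2400 × 43.85 × 3.5637 = 4.3993 mm/d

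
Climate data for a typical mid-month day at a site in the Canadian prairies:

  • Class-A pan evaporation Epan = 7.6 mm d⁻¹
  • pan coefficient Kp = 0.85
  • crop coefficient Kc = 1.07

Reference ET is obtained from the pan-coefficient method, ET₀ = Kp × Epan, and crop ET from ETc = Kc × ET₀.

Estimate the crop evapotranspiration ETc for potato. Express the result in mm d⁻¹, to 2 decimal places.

6.91 mm d⁻¹

ET₀ = 0.85 × 7.6 = 6.4600 mm/d
ETc = Kc × ET₀ = 1.07 × 6.4600 = 6.9122 mm/d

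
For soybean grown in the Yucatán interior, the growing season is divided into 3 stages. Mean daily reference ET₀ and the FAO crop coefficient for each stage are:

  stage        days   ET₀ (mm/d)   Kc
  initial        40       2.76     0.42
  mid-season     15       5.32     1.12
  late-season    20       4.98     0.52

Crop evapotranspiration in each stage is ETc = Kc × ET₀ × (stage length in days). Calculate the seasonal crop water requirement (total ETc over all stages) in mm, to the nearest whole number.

initial: 0.42 × 2.76 × 40 = 46.37 mm
mid-season: 1.12 × 5.32 × 15 = 89.38 mm
late-season: 0.52 × 4.98 × 20 = 51.79 mm
Seasonal total = 187.54 mm

188 mm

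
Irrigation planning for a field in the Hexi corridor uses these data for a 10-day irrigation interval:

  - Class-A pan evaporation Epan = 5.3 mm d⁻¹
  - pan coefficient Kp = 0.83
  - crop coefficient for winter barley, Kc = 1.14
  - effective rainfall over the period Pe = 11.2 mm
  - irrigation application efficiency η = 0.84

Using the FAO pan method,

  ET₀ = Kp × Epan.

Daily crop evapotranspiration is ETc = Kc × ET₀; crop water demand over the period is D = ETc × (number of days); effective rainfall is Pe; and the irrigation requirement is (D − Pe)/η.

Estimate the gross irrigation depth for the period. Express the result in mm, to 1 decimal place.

46.4 mm

ET₀ = 0.83 × 5.3 = 4.3990 mm/d
ETc = Kc × ET₀ = 1.14 × 4.3990 = 5.0149 mm/d
Crop demand D = ETc × 10 d = 5.0149 × 10 = 50.149 mm
D − Pe = 50.149 − 11.2 = 38.949 mm
Gross irrigation = 38.949 / 0.84 = 46.368 mm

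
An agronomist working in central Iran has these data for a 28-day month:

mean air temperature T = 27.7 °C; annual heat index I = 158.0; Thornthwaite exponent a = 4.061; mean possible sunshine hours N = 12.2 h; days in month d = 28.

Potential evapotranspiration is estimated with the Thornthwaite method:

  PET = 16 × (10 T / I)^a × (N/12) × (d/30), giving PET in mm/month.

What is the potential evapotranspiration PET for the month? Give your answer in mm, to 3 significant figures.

148 mm

10T/I = 10 × 27.7 / 158.0 = 1.7532
(10T/I)^a = 1.7532^4.061 = 9.7769
Uncorrected PET = 16 × 9.7769 = 156.430 mm
Correction = (N/12)(d/30) = (12.2/12)(28/30) = 0.9489
PET = 156.430 × 0.9489 = 148.436 mm/month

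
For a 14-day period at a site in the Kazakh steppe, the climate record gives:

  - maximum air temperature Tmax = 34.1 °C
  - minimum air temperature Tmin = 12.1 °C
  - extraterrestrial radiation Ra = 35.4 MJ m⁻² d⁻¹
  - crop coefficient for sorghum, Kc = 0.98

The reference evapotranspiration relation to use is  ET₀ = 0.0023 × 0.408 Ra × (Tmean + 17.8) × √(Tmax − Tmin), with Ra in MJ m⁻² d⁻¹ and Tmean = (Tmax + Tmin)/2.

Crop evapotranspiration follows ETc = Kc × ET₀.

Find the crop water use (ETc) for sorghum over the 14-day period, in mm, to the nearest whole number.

87 mm

Tmean = (34.1 + 12.1)/2 = 23.10 °C
0.408 Ra = 0.408 × 35.4 = 14.4432 mm/d equivalent
ET₀ = 0.0023 × 14.4432 × (23.10 + 17.8) × √22.0 = 0.0023 × 14.4432 × 40.90 × 4.6904 = 6.3727 mm/d
ETc = Kc × ET₀ = 0.98 × 6.3727 = 6.2452 mm/d
Over 14 days: 6.2452 × 14 = 87.433 mm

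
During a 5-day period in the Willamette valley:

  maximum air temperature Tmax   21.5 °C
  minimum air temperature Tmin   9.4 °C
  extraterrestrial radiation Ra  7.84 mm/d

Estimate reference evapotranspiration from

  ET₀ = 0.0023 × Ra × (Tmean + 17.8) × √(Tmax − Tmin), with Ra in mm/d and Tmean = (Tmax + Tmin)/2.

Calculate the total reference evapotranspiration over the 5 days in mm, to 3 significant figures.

Tmean = (21.5 + 9.4)/2 = 15.45 °C
ET₀ = 0.0023 × 7.84 × (15.45 + 17.8) × √12.1 = 0.0023 × 7.84 × 33.25 × 3.4785 = 2.0856 mm/d
Over 5 days: 2.0856 × 5 = 10.428 mm

10.4 mm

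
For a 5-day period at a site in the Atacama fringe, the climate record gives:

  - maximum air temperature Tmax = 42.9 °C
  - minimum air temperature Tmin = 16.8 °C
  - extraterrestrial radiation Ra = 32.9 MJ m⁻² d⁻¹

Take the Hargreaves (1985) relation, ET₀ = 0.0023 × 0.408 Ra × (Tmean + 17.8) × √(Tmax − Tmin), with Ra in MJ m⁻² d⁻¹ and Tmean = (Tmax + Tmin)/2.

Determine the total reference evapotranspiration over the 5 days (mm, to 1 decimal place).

37.6 mm

Tmean = (42.9 + 16.8)/2 = 29.85 °C
0.408 Ra = 0.408 × 32.9 = 13.4232 mm/d equivalent
ET₀ = 0.0023 × 13.4232 × (29.85 + 17.8) × √26.1 = 0.0023 × 13.4232 × 47.65 × 5.1088 = 7.5156 mm/d
Over 5 days: 7.5156 × 5 = 37.578 mm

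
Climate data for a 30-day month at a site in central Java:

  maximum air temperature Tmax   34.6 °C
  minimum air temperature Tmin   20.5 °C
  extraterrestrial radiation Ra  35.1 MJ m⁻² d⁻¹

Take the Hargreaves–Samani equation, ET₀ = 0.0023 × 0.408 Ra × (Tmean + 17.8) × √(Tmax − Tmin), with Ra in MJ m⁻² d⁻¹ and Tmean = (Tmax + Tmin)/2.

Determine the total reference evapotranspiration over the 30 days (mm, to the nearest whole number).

Tmean = (34.6 + 20.5)/2 = 27.55 °C
0.408 Ra = 0.408 × 35.1 = 14.3208 mm/d equivalent
ET₀ = 0.0023 × 14.3208 × (27.55 + 17.8) × √14.1 = 0.0023 × 14.3208 × 45.35 × 3.7550 = 5.6090 mm/d
Over 30 days: 5.6090 × 30 = 168.270 mm

168 mm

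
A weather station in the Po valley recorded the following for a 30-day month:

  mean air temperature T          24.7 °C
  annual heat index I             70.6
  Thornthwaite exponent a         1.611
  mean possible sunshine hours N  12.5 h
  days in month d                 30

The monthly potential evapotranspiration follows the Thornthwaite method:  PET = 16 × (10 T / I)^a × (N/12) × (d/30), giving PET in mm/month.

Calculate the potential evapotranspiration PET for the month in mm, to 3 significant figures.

125 mm

10T/I = 10 × 24.7 / 70.6 = 3.4986
(10T/I)^a = 3.4986^1.611 = 7.5199
Uncorrected PET = 16 × 7.5199 = 120.318 mm
Correction = (N/12)(d/30) = (12.5/12)(30/30) = 1.0417
PET = 120.318 × 1.0417 = 125.335 mm/month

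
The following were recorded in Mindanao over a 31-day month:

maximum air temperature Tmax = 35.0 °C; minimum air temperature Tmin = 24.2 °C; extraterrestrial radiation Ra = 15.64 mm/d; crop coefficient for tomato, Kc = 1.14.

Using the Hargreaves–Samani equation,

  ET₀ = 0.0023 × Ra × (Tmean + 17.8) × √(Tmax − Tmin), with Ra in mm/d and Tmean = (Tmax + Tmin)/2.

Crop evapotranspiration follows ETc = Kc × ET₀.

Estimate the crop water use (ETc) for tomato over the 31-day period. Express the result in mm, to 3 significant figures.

198 mm

Tmean = (35.0 + 24.2)/2 = 29.60 °C
ET₀ = 0.0023 × 15.64 × (29.60 + 17.8) × √10.8 = 0.0023 × 15.64 × 47.40 × 3.2863 = 5.6034 mm/d
ETc = Kc × ET₀ = 1.14 × 5.6034 = 6.3879 mm/d
Over 31 days: 6.3879 × 31 = 198.025 mm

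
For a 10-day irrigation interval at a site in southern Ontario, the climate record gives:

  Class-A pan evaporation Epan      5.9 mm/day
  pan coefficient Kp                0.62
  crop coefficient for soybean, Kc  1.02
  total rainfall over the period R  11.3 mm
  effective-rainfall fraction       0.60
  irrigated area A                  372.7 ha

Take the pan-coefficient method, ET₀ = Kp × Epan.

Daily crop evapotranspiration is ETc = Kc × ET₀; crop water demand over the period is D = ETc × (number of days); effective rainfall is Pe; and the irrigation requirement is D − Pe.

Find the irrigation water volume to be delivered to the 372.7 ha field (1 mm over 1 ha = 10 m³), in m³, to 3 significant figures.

114000 m³

ET₀ = 0.62 × 5.9 = 3.6580 mm/d
ETc = Kc × ET₀ = 1.02 × 3.6580 = 3.7312 mm/d
Crop demand D = ETc × 10 d = 3.7312 × 10 = 37.312 mm
Pe = 0.60 × 11.3 = 6.780 mm
D − Pe = 37.312 − 6.780 = 30.532 mm
Volume = 30.532 mm × 372.7 ha × 10 = 113792.8 m³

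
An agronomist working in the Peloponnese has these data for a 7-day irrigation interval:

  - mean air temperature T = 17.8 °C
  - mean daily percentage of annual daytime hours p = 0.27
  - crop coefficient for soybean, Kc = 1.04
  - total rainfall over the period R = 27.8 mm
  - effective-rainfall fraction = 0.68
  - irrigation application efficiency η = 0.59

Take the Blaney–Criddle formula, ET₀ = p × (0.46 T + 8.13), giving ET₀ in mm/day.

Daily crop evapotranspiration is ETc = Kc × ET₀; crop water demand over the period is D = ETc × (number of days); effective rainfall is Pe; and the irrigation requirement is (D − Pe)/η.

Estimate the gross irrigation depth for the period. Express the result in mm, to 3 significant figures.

ET₀ = 0.27 × (0.46 × 17.8 + 8.13) = 0.27 × 16.318 = 4.4059 mm/d
ETc = Kc × ET₀ = 1.04 × 4.4059 = 4.5821 mm/d
Crop demand D = ETc × 7 d = 4.5821 × 7 = 32.075 mm
Pe = 0.68 × 27.8 = 18.904 mm
D − Pe = 32.075 − 18.904 = 13.171 mm
Gross irrigation = 13.171 / 0.59 = 22.324 mm

22.3 mm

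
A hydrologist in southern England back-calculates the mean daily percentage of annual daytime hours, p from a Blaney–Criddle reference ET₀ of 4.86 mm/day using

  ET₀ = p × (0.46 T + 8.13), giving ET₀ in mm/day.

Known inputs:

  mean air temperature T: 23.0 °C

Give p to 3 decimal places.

p = ET₀ / (0.46 T + 8.13) = 4.86 / (0.46 × 23.0 + 8.13) = 4.86 / 18.710 = 0.2598

0.260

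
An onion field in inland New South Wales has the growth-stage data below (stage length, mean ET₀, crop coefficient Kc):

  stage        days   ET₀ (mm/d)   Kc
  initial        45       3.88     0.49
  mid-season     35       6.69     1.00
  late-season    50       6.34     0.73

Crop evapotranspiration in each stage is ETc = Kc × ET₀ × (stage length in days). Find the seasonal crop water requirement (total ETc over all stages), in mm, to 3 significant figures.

551 mm

initial: 0.49 × 3.88 × 45 = 85.55 mm
mid-season: 1.00 × 6.69 × 35 = 234.15 mm
late-season: 0.73 × 6.34 × 50 = 231.41 mm
Seasonal total = 551.11 mm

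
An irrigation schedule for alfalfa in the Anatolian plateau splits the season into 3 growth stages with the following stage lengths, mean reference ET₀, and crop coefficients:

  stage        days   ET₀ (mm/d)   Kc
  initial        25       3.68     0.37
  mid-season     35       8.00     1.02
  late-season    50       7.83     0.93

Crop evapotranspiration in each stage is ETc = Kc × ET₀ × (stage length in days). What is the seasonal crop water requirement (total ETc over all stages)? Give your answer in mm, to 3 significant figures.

initial: 0.37 × 3.68 × 25 = 34.04 mm
mid-season: 1.02 × 8.00 × 35 = 285.60 mm
late-season: 0.93 × 7.83 × 50 = 364.10 mm
Seasonal total = 683.74 mm

684 mm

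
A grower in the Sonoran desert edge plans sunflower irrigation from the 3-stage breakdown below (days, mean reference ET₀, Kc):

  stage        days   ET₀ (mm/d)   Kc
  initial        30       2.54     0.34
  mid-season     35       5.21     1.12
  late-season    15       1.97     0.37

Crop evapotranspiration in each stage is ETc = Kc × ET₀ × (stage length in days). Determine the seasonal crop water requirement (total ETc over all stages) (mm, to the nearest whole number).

initial: 0.34 × 2.54 × 30 = 25.91 mm
mid-season: 1.12 × 5.21 × 35 = 204.23 mm
late-season: 0.37 × 1.97 × 15 = 10.93 mm
Seasonal total = 241.07 mm

241 mm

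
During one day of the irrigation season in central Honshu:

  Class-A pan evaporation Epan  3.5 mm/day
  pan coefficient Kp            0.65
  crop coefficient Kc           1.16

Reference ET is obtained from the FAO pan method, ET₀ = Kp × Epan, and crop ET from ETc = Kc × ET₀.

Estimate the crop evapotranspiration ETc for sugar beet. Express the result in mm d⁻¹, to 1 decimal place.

ET₀ = 0.65 × 3.5 = 2.2750 mm/d
ETc = Kc × ET₀ = 1.16 × 2.2750 = 2.6390 mm/d

2.6 mm d⁻¹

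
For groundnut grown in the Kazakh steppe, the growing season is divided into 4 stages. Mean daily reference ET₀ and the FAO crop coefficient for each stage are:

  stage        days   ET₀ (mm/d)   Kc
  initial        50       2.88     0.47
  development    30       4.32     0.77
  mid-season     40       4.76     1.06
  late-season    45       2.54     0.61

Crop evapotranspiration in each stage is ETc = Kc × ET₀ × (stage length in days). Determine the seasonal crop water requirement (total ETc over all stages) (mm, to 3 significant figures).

439 mm

initial: 0.47 × 2.88 × 50 = 67.68 mm
development: 0.77 × 4.32 × 30 = 99.79 mm
mid-season: 1.06 × 4.76 × 40 = 201.82 mm
late-season: 0.61 × 2.54 × 45 = 69.72 mm
Seasonal total = 439.01 mm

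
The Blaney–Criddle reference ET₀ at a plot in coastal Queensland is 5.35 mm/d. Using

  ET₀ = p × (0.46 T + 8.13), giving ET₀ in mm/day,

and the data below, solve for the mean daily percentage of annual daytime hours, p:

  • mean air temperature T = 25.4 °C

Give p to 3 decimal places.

0.270

p = ET₀ / (0.46 T + 8.13) = 5.35 / (0.46 × 25.4 + 8.13) = 5.35 / 19.814 = 0.2700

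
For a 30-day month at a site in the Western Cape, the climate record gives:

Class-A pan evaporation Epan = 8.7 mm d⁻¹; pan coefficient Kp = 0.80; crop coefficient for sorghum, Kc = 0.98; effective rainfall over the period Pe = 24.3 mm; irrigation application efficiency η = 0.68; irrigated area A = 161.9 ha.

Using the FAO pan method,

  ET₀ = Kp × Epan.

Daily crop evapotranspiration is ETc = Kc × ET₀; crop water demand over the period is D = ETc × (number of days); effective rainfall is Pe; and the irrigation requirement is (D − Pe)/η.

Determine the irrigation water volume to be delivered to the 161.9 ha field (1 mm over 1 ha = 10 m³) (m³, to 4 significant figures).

ET₀ = 0.80 × 8.7 = 6.9600 mm/d
ETc = Kc × ET₀ = 0.98 × 6.9600 = 6.8208 mm/d
Crop demand D = ETc × 30 d = 6.8208 × 30 = 204.624 mm
D − Pe = 204.624 − 24.3 = 180.324 mm
Gross irrigation = 180.324 / 0.68 = 265.182 mm
Volume = 265.182 mm × 161.9 ha × 10 = 429329.7 m³

429300 m³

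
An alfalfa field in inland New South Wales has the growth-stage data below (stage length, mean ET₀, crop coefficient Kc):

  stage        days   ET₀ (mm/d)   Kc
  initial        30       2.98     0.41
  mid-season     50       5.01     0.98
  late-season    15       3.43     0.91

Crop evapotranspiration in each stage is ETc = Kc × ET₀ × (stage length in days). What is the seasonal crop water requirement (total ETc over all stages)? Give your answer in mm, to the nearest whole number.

initial: 0.41 × 2.98 × 30 = 36.65 mm
mid-season: 0.98 × 5.01 × 50 = 245.49 mm
late-season: 0.91 × 3.43 × 15 = 46.82 mm
Seasonal total = 328.96 mm

329 mm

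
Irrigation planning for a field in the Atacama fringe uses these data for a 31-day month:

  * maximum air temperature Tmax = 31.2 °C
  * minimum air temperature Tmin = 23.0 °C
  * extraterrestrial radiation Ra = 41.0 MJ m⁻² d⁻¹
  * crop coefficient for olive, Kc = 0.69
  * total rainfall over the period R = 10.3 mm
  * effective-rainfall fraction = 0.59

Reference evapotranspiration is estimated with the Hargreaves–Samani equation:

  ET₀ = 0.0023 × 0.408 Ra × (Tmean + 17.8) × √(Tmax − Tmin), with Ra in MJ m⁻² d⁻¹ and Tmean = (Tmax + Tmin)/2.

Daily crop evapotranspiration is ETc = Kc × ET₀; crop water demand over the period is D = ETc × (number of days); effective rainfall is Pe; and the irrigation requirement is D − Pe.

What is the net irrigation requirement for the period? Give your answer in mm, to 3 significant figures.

99.7 mm

Tmean = (31.2 + 23.0)/2 = 27.10 °C
0.408 Ra = 0.408 × 41.0 = 16.7280 mm/d equivalent
ET₀ = 0.0023 × 16.7280 × (27.10 + 17.8) × √8.2 = 0.0023 × 16.7280 × 44.90 × 2.8636 = 4.9469 mm/d
ETc = Kc × ET₀ = 0.69 × 4.9469 = 3.4134 mm/d
Crop demand D = ETc × 31 d = 3.4134 × 31 = 105.815 mm
Pe = 0.59 × 10.3 = 6.077 mm
D − Pe = 105.815 − 6.077 = 99.738 mm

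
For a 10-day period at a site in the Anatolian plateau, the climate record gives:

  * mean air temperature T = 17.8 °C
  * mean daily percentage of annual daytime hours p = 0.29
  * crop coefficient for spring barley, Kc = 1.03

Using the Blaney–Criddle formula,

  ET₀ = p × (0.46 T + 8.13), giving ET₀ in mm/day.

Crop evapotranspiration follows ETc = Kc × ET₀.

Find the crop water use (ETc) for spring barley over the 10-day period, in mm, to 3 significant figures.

ET₀ = 0.29 × (0.46 × 17.8 + 8.13) = 0.29 × 16.318 = 4.7322 mm/d
ETc = Kc × ET₀ = 1.03 × 4.7322 = 4.8742 mm/d
Over 10 days: 4.8742 × 10 = 48.742 mm

48.7 mm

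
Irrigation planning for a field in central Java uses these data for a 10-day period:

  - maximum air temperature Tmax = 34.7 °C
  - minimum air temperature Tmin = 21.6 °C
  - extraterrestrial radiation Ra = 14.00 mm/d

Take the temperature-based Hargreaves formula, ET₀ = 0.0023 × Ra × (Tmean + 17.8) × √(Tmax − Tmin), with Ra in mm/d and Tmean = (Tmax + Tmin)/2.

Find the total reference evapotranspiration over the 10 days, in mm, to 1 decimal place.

53.6 mm

Tmean = (34.7 + 21.6)/2 = 28.15 °C
ET₀ = 0.0023 × 14.00 × (28.15 + 17.8) × √13.1 = 0.0023 × 14.00 × 45.95 × 3.6194 = 5.3552 mm/d
Over 10 days: 5.3552 × 10 = 53.552 mm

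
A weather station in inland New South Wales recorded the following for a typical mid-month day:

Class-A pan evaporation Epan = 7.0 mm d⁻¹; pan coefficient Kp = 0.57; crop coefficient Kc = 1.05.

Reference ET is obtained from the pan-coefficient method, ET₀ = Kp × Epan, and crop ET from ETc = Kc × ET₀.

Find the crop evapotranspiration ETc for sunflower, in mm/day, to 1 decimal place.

ET₀ = 0.57 × 7.0 = 3.9900 mm/d
ETc = Kc × ET₀ = 1.05 × 3.9900 = 4.1895 mm/d

4.2 mm/day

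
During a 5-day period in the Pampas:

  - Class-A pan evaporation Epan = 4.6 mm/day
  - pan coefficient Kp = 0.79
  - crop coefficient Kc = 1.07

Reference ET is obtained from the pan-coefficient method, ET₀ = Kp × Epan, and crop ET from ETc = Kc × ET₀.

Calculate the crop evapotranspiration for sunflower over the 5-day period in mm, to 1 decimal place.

19.4 mm

ET₀ = 0.79 × 4.6 = 3.6340 mm/d
ETc = Kc × ET₀ = 1.07 × 3.6340 = 3.8884 mm/d
Over 5 days: 3.8884 × 5 = 19.442 mm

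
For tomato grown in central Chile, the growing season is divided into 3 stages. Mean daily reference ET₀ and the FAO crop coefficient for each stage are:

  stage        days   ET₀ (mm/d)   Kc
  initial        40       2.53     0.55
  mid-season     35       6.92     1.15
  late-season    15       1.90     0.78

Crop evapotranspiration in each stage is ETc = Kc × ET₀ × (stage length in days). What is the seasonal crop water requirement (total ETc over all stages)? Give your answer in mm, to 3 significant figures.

initial: 0.55 × 2.53 × 40 = 55.66 mm
mid-season: 1.15 × 6.92 × 35 = 278.53 mm
late-season: 0.78 × 1.90 × 15 = 22.23 mm
Seasonal total = 356.42 mm

356 mm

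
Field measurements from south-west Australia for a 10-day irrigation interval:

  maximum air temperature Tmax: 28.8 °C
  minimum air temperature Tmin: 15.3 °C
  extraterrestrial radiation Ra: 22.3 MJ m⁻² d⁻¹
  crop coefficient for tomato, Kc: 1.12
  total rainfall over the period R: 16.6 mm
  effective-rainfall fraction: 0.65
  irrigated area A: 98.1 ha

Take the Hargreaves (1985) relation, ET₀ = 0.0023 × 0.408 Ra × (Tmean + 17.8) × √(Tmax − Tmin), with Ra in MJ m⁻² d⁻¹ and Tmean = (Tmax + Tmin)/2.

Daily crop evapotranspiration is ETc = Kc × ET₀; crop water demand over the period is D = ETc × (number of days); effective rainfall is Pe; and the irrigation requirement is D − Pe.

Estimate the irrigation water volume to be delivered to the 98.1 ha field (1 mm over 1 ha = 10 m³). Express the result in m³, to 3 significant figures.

Tmean = (28.8 + 15.3)/2 = 22.05 °C
0.408 Ra = 0.408 × 22.3 = 9.0984 mm/d equivalent
ET₀ = 0.0023 × 9.0984 × (22.05 + 17.8) × √13.5 = 0.0023 × 9.0984 × 39.85 × 3.6742 = 3.0640 mm/d
ETc = Kc × ET₀ = 1.12 × 3.0640 = 3.4317 mm/d
Crop demand D = ETc × 10 d = 3.4317 × 10 = 34.317 mm
Pe = 0.65 × 16.6 = 10.790 mm
D − Pe = 34.317 − 10.790 = 23.527 mm
Volume = 23.527 mm × 98.1 ha × 10 = 23080.0 m³

23100 m³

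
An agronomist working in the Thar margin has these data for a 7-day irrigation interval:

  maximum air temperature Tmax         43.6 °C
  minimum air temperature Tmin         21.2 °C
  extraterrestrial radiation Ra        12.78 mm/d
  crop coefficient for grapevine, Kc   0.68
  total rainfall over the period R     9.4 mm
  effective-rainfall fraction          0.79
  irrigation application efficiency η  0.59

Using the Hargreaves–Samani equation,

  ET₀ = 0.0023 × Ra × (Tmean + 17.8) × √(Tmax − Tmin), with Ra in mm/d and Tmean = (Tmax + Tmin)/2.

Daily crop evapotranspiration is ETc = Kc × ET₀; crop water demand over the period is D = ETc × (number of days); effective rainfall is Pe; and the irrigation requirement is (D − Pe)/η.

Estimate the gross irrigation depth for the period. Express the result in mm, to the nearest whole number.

44 mm

Tmean = (43.6 + 21.2)/2 = 32.40 °C
ET₀ = 0.0023 × 12.78 × (32.40 + 17.8) × √22.4 = 0.0023 × 12.78 × 50.20 × 4.7329 = 6.9838 mm/d
ETc = Kc × ET₀ = 0.68 × 6.9838 = 4.7490 mm/d
Crop demand D = ETc × 7 d = 4.7490 × 7 = 33.243 mm
Pe = 0.79 × 9.4 = 7.426 mm
D − Pe = 33.243 − 7.426 = 25.817 mm
Gross irrigation = 25.817 / 0.59 = 43.758 mm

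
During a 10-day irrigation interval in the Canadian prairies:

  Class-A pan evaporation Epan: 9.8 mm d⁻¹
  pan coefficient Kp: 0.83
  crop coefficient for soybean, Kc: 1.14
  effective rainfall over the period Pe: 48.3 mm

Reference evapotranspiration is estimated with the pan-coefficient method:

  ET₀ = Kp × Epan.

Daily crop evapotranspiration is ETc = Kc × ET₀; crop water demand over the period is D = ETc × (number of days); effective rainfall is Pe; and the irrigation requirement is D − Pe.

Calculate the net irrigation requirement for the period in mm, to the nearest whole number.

ET₀ = 0.83 × 9.8 = 8.1340 mm/d
ETc = Kc × ET₀ = 1.14 × 8.1340 = 9.2728 mm/d
Crop demand D = ETc × 10 d = 9.2728 × 10 = 92.728 mm
D − Pe = 92.728 − 48.3 = 44.428 mm

44 mm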